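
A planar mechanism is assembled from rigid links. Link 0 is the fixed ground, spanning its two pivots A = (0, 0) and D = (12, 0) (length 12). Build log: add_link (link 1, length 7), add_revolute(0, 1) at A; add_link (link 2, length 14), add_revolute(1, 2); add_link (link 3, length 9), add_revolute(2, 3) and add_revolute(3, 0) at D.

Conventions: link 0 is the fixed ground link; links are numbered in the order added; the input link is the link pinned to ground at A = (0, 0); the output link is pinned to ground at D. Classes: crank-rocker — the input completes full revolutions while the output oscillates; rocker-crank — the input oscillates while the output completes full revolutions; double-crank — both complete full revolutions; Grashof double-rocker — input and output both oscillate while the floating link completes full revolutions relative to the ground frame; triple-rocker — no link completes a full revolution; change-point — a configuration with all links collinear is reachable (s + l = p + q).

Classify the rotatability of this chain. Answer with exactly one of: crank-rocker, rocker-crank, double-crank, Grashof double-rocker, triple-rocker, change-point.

lengths: ground=12, input=7, coupler=14, output=9
sorted: s=7 (shortest), l=14 (longest), p+q=21
s + l = 21 vs p + q = 21
s + l = p + q → change-point (collinear configuration reachable)

change-point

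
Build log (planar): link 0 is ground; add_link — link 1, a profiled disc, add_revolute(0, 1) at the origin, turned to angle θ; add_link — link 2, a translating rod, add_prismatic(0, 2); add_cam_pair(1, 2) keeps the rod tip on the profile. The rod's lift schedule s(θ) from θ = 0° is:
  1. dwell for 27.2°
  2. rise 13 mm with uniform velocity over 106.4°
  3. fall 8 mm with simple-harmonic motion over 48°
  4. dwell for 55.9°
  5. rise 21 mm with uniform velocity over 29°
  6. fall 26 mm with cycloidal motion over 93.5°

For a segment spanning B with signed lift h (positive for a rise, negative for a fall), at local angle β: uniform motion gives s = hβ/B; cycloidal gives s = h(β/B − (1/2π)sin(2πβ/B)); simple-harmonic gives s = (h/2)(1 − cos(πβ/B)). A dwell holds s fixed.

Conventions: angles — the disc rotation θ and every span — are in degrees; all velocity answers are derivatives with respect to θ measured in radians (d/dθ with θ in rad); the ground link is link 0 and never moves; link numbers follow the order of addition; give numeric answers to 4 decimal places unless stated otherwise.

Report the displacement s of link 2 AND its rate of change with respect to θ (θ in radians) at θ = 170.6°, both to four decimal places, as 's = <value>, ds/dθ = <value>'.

seg 1 [0°–27.2°] dwell: s stays 0.0000
seg 2 [27.2°–133.6°] uniform, h=13: full span → s += 13 → s = 13.0000
seg 3 [133.6°–181.6°] simple-harmonic, h=-8: θ=170.6° here. β=37, B=48. -8/2·(1 − cos(π·0.7708)) = -7.0074 → s = 5.9926
velocity in seg [133.6°–181.6°] (simple-harmonic), θ in radians: β = 37° = 0.6458 rad, B = 48° = 0.8378 rad; ds/dθ = (πh/(2B)) sin(πβ/B) = (π·(-8)/(2·0.8378)) sin(π·0.7708) = -9.890187 mm/rad

s = 5.9926, ds/dθ = -9.8902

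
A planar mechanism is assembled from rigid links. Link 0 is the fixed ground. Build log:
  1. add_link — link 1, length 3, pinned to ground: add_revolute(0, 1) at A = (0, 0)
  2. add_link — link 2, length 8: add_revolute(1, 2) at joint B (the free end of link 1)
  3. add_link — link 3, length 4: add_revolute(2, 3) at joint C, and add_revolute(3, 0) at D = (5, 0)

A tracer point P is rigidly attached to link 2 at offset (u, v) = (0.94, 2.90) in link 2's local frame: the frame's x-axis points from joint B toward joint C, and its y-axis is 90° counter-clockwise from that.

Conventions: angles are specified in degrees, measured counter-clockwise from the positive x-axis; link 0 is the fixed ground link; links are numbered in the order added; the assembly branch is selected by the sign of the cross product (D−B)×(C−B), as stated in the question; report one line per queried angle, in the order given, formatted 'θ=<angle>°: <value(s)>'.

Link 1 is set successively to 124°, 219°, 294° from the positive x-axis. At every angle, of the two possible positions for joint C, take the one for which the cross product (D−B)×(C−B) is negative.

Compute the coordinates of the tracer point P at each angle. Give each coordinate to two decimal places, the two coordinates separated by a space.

A=(0,0), D=(5.00,0)
θ=124°: B = A + 3.00·(cos124°, sin124°) = (-1.6776, 2.4871)
θ=124°: |BD| = 7.1257
θ=124°: circle(B,8.00) ∩ circle(D,4.00): a=6.9309, h=3.9953
θ=124°:   candidates: C₊=(6.2120,3.8120) cross=28.469; C₋=(3.4230,-3.6760) cross=-28.469
θ=124°:   branch - wants cross < 0 → take C=(3.4230,-3.6760) (cross=-28.469)
θ=124°: ex = (C−B)/|BC| = (0.6376,-0.7704); ey = (0.7704,0.6376)
θ=124°: P = B + 0.94·ex + 2.90·ey = (1.1559,3.6119)
θ=219°: B = A + 3.00·(cos219°, sin219°) = (-2.3314, -1.8880)
θ=219°: |BD| = 7.5706
θ=219°: circle(B,8.00) ∩ circle(D,4.00): a=6.9555, h=3.9524
θ=219°:   candidates: C₊=(3.4186,3.6741) cross=29.922; C₋=(5.3899,-3.9809) cross=-29.922
θ=219°:   branch - wants cross < 0 → take C=(5.3899,-3.9809) (cross=-29.922)
θ=219°: ex = (C−B)/|BC| = (0.9652,-0.2616); ey = (0.2616,0.9652)
θ=219°: P = B + 0.94·ex + 2.90·ey = (-0.6655,0.6651)
θ=294°: B = A + 3.00·(cos294°, sin294°) = (1.2202, -2.7406)
θ=294°: |BD| = 4.6688
θ=294°: circle(B,8.00) ∩ circle(D,4.00): a=7.4749, h=2.8506
θ=294°:   candidates: C₊=(5.5984,3.9550) cross=13.309; C₋=(8.9451,-0.6606) cross=-13.309
θ=294°:   branch - wants cross < 0 → take C=(8.9451,-0.6606) (cross=-13.309)
θ=294°: ex = (C−B)/|BC| = (0.9656,0.2600); ey = (-0.2600,0.9656)
θ=294°: P = B + 0.94·ex + 2.90·ey = (1.3739,0.3040)

θ=124°: 1.16 3.61
θ=219°: -0.67 0.67
θ=294°: 1.37 0.30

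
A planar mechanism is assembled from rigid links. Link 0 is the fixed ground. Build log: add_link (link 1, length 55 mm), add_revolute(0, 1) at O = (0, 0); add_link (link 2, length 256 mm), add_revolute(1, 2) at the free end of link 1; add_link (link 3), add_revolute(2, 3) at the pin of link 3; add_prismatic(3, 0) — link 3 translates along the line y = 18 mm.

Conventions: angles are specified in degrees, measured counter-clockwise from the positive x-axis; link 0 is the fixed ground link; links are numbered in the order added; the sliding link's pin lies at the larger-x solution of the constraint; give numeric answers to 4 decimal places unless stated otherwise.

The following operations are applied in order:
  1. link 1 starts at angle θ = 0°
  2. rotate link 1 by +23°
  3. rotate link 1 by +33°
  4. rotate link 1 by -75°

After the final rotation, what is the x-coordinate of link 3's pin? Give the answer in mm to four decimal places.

geometry: r = 55 mm, L = 256 mm, e = 18 mm; θ starts at 0°
rotate link 1 by +23°: θ ← 0° +23° = 23°
rotate link 1 by +33°: θ ← 23° +33° = 56°
rotate link 1 by -75°: θ ← 56° -75° = -19°
crank pin P = (r cos θ, r sin θ) = (52.003522, -17.906248)
h = r sin θ − e = -17.906248 − 18 = -35.906248
x = r cos θ + √(L² − h²) = 52.003522 + 253.469409 = 305.472931

305.4729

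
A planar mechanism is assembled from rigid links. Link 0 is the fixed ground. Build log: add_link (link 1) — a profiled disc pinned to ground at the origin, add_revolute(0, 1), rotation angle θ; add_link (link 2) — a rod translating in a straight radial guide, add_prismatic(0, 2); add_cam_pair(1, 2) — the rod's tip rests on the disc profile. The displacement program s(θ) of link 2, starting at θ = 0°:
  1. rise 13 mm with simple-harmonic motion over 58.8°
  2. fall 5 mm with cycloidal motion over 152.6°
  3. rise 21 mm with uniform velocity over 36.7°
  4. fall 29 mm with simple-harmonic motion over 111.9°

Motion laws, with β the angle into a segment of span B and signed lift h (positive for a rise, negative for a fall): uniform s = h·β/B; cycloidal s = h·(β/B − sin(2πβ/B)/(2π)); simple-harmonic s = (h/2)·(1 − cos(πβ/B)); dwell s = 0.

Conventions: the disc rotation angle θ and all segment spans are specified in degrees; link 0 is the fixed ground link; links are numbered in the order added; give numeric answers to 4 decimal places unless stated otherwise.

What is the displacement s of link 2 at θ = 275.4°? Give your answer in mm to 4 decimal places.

seg 1 [0°–58.8°] simple-harmonic, h=13: full span → s += 13 → s = 13.0000
seg 2 [58.8°–211.4°] cycloidal, h=-5: full span → s += -5 → s = 8.0000
seg 3 [211.4°–248.1°] uniform, h=21: full span → s += 21 → s = 29.0000
seg 4 [248.1°–360°] simple-harmonic, h=-29: θ=275.4° here. β=27.3, B=111.9. -29/2·(1 − cos(π·0.2440)) = -4.0545 → s = 24.9455

24.9455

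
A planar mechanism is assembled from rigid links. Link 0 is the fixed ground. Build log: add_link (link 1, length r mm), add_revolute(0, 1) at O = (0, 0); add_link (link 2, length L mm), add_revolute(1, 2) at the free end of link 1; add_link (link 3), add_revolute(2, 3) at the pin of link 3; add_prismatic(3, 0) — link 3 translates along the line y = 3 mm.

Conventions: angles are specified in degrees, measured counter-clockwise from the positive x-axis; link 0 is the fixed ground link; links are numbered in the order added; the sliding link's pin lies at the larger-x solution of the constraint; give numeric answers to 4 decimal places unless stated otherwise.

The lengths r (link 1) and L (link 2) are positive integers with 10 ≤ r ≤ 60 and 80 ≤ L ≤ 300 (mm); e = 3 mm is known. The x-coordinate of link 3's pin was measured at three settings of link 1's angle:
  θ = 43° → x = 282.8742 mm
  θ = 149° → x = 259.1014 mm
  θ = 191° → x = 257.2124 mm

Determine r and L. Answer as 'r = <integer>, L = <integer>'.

constraint per measurement: (x − r cos θ)² + (r sin θ − e)² = L²
subtracting the θ₁ and θ₂ equations cancels the r² and L² terms:
r = (x₁² − x₂²) / (2[(x₁cos θ₁ + e sin θ₁) − (x₂cos θ₂ + e sin θ₂)]) = 15.0000 → r = 15
L² = (x₁ − r cos θ₁)² + (r sin θ₁ − e)² = 73984.0004 → L = 272.0000 → L = 272
check at θ₃=191°: x = 257.2124 (printed 257.2124) ✓

r = 15, L = 272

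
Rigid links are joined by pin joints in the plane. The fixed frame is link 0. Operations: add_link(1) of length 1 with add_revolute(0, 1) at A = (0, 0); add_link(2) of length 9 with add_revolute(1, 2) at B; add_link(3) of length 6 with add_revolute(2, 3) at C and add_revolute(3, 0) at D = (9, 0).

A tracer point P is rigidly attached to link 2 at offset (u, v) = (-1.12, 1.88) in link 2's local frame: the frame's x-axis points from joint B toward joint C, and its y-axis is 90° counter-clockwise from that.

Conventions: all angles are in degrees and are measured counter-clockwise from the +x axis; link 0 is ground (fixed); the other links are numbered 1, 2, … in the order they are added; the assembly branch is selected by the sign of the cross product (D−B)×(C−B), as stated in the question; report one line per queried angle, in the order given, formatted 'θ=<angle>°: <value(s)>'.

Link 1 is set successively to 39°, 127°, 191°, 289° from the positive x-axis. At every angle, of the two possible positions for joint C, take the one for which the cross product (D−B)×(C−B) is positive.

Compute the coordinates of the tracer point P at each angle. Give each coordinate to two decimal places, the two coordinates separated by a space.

A=(0,0), D=(9.00,0)
θ=39°: B = A + 1.00·(cos39°, sin39°) = (0.7771, 0.6293)
θ=39°: |BD| = 8.2469
θ=39°: circle(B,9.00) ∩ circle(D,6.00): a=6.8517, h=5.8355
θ=39°:   candidates: C₊=(8.0542,5.9250) cross=48.125; C₋=(7.1636,-5.7121) cross=-48.125
θ=39°:   branch + wants cross > 0 → take C=(8.0542,5.9250) (cross=48.125)
θ=39°: ex = (C−B)/|BC| = (0.8086,0.5884); ey = (-0.5884,0.8086)
θ=39°: P = B + -1.12·ex + 1.88·ey = (-1.2347,1.4904)
θ=127°: B = A + 1.00·(cos127°, sin127°) = (-0.6018, 0.7986)
θ=127°: |BD| = 9.6350
θ=127°: circle(B,9.00) ∩ circle(D,6.00): a=7.1527, h=5.4625
θ=127°:   candidates: C₊=(6.9791,5.6494) cross=52.631; C₋=(6.0735,-5.2379) cross=-52.631
θ=127°:   branch + wants cross > 0 → take C=(6.9791,5.6494) (cross=52.631)
θ=127°: ex = (C−B)/|BC| = (0.8423,0.5390); ey = (-0.5390,0.8423)
θ=127°: P = B + -1.12·ex + 1.88·ey = (-2.5585,1.7785)
θ=191°: B = A + 1.00·(cos191°, sin191°) = (-0.9816, -0.1908)
θ=191°: |BD| = 9.9835
θ=191°: circle(B,9.00) ∩ circle(D,6.00): a=7.2455, h=5.3389
θ=191°:   candidates: C₊=(6.1605,5.2856) cross=53.300; C₋=(6.3645,-5.3902) cross=-53.300
θ=191°:   branch + wants cross > 0 → take C=(6.1605,5.2856) (cross=53.300)
θ=191°: ex = (C−B)/|BC| = (0.7936,0.6085); ey = (-0.6085,0.7936)
θ=191°: P = B + -1.12·ex + 1.88·ey = (-3.0144,0.6196)
θ=289°: B = A + 1.00·(cos289°, sin289°) = (0.3256, -0.9455)
θ=289°: |BD| = 8.7258
θ=289°: circle(B,9.00) ∩ circle(D,6.00): a=6.9415, h=5.7285
θ=289°:   candidates: C₊=(6.6054,5.5015) cross=49.986; C₋=(7.8469,-5.8882) cross=-49.986
θ=289°:   branch + wants cross > 0 → take C=(6.6054,5.5015) (cross=49.986)
θ=289°: ex = (C−B)/|BC| = (0.6978,0.7163); ey = (-0.7163,0.6978)
θ=289°: P = B + -1.12·ex + 1.88·ey = (-1.8026,-0.4360)

θ=39°: -1.23 1.49
θ=127°: -2.56 1.78
θ=191°: -3.01 0.62
θ=289°: -1.80 -0.44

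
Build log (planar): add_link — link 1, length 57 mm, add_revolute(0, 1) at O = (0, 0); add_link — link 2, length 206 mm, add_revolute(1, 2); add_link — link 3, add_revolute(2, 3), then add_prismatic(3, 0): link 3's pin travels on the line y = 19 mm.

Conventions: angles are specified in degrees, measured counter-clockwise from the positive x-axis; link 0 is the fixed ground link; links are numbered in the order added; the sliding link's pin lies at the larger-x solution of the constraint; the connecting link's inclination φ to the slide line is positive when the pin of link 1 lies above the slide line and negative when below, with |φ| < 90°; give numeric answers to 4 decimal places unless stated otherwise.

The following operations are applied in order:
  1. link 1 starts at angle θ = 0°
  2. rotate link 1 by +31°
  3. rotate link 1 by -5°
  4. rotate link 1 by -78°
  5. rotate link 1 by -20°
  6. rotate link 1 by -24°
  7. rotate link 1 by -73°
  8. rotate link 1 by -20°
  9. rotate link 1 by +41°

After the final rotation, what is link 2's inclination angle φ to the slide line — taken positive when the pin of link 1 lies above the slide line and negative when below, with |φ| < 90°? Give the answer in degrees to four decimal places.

geometry: r = 57 mm, L = 206 mm, e = 19 mm; θ starts at 0°
rotate link 1 by +31°: θ ← 0° +31° = 31°
rotate link 1 by -5°: θ ← 31° -5° = 26°
rotate link 1 by -78°: θ ← 26° -78° = -52°
rotate link 1 by -20°: θ ← -52° -20° = -72°
rotate link 1 by -24°: θ ← -72° -24° = -96°
rotate link 1 by -73°: θ ← -96° -73° = -169°
rotate link 1 by -20°: θ ← -169° -20° = -189°
rotate link 1 by +41°: θ ← -189° +41° = -148°
h = r sin θ − e = -30.205398 − 19 = -49.205398
sin φ = h / L = -49.205398 / 206 = -0.23886116
φ = arcsin(-0.23886116) = -13.819335°

-13.8193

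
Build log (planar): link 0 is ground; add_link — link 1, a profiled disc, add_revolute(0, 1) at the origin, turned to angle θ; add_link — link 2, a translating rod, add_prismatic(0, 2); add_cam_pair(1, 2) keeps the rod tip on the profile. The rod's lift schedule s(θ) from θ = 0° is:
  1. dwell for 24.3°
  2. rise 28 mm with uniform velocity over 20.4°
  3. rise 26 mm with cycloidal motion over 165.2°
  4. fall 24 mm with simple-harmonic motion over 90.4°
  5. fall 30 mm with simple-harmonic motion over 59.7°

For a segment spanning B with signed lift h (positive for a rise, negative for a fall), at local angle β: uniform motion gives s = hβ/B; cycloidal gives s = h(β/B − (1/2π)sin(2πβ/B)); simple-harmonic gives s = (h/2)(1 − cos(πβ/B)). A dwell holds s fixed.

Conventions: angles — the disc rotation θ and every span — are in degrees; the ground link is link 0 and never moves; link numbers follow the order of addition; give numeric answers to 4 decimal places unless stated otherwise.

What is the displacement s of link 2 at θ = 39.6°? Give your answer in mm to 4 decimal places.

seg 1 [0°–24.3°] dwell: s stays 0.0000
seg 2 [24.3°–44.7°] uniform, h=28: θ=39.6° here. β=15.3, B=20.4. 28·15.3/20.4 = 21.0000 → s = 21.0000

21.0000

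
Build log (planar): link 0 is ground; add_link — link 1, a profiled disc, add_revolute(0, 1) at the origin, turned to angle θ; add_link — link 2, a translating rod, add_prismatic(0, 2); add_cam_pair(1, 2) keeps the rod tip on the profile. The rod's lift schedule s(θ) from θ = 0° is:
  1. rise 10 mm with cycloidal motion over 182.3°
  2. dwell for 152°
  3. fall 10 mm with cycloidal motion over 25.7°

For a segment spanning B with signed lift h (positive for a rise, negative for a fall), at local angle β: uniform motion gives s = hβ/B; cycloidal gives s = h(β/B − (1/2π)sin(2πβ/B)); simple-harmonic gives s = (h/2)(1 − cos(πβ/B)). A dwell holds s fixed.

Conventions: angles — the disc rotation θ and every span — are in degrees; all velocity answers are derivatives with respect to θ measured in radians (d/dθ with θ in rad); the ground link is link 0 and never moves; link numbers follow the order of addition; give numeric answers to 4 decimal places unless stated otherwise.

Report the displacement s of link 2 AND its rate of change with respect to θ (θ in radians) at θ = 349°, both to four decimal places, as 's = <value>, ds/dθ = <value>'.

seg 1 [0°–182.3°] cycloidal, h=10: full span → s += 10 → s = 10.0000
seg 2 [182.3°–334.3°] dwell: s stays 10.0000
seg 3 [334.3°–360°] cycloidal, h=-10: θ=349° here. β=14.7, B=25.7. -10·(0.5720 − sin(2π·0.5720)/(2π)) = -6.4154 → s = 3.5846
velocity in seg [334.3°–360°] (cycloidal), θ in radians: β = 14.7° = 0.2566 rad, B = 25.7° = 0.4485 rad; ds/dθ = (h/B)(1 − cos(2πβ/B)) = ((-10)/0.4485)(1 − cos(2π·0.5720)) = -42.346441 mm/rad

s = 3.5846, ds/dθ = -42.3464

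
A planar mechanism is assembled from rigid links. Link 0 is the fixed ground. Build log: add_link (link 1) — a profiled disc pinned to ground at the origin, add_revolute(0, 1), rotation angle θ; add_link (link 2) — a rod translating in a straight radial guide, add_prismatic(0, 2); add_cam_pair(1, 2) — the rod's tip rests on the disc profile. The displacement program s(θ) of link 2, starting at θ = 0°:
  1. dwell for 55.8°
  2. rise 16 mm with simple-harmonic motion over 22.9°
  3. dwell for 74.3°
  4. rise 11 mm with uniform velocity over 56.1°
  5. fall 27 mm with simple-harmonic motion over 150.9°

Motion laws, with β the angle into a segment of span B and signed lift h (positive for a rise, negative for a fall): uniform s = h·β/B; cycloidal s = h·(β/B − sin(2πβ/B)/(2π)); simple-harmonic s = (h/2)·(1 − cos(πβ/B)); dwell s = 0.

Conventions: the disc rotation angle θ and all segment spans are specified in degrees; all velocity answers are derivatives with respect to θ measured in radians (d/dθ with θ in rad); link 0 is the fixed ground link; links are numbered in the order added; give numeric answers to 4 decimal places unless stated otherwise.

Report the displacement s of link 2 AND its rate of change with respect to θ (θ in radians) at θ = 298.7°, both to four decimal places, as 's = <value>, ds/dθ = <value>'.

seg 1 [0°–55.8°] dwell: s stays 0.0000
seg 2 [55.8°–78.7°] simple-harmonic, h=16: full span → s += 16 → s = 16.0000
seg 3 [78.7°–153°] dwell: s stays 16.0000
seg 4 [153°–209.1°] uniform, h=11: full span → s += 11 → s = 27.0000
seg 5 [209.1°–360°] simple-harmonic, h=-27: θ=298.7° here. β=89.6, B=150.9. -27/2·(1 − cos(π·0.5938)) = -17.4197 → s = 9.5803
velocity in seg [209.1°–360°] (simple-harmonic), θ in radians: β = 89.6° = 1.5638 rad, B = 150.9° = 2.6337 rad; ds/dθ = (πh/(2B)) sin(πβ/B) = (π·(-27)/(2·2.6337)) sin(π·0.5938) = -15.409669 mm/rad

s = 9.5803, ds/dθ = -15.4097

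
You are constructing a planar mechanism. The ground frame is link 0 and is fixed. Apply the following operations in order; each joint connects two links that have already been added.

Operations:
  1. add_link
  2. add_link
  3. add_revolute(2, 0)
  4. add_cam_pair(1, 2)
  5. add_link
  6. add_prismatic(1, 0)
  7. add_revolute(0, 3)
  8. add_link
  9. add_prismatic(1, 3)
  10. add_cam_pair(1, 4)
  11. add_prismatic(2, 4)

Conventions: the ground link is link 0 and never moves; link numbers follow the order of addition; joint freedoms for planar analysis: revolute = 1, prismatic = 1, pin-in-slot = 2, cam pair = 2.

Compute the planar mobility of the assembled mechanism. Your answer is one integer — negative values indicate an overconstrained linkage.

(L,J1,J2)=(1,0,0); link0 fixed
link1: (2,0,0)
link2: (3,0,0)
R 2-0 [J1]: (3,1,0)
C 1-2 [J2]: (3,1,1)
link3: (4,1,1)
P 1-0 [J1]: (4,2,1)
R 0-3 [J1]: (4,3,1)
link4: (5,3,1)
P 1-3 [J1]: (5,4,1)
C 1-4 [J2]: (5,4,2)
P 2-4 [J1]: (5,5,2)
Grübler: 3·4 − 2·5 − 2 = 0

M = 0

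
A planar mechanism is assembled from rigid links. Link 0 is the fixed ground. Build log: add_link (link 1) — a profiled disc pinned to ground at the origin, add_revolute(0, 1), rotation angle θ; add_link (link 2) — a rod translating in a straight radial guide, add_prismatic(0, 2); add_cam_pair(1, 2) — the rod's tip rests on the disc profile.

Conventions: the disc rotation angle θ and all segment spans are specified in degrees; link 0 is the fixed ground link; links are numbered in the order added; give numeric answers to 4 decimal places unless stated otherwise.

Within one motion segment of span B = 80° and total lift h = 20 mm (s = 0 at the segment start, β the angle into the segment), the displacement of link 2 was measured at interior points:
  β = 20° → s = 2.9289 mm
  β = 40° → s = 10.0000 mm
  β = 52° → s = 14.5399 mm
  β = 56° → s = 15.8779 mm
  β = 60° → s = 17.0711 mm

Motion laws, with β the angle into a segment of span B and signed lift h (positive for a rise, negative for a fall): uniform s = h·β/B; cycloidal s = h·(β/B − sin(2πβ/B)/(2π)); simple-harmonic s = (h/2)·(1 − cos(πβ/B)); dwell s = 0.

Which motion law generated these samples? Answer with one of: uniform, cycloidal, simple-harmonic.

candidates at β/B = r: uniform s = h·r (linear in β); cycloidal s = h·(r − sin(2πr)/(2π)); simple-harmonic s = (h/2)(1 − cos(πr))
β=20°: printed 2.9289 | uniform 5.0000, cycloidal 1.8169, simple-harmonic 2.9289
β=40°: printed 10.0000 | uniform 10.0000, cycloidal 10.0000, simple-harmonic 10.0000
β=52°: printed 14.5399 | uniform 13.0000, cycloidal 15.5752, simple-harmonic 14.5399
β=56°: printed 15.8779 | uniform 14.0000, cycloidal 17.0273, simple-harmonic 15.8779
β=60°: printed 17.0711 | uniform 15.0000, cycloidal 18.1831, simple-harmonic 17.0711
only one law matches every sample → simple-harmonic

simple-harmonic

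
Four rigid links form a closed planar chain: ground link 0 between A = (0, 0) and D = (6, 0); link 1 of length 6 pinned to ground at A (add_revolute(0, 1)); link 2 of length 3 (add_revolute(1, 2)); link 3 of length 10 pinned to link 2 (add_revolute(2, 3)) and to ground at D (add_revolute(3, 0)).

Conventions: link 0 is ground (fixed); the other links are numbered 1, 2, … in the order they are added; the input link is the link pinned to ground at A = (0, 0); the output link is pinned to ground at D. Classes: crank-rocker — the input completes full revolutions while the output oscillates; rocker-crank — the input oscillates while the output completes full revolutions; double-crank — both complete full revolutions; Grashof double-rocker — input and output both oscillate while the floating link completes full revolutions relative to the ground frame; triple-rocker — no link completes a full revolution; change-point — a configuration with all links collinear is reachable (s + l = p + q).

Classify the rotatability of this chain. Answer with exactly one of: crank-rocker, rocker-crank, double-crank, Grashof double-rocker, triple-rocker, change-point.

lengths: ground=6, input=6, coupler=3, output=10
sorted: s=3 (shortest), l=10 (longest), p+q=12
s + l = 13 vs p + q = 12
s + l > p + q → non-Grashof → no link fully rotates → triple-rocker

triple-rocker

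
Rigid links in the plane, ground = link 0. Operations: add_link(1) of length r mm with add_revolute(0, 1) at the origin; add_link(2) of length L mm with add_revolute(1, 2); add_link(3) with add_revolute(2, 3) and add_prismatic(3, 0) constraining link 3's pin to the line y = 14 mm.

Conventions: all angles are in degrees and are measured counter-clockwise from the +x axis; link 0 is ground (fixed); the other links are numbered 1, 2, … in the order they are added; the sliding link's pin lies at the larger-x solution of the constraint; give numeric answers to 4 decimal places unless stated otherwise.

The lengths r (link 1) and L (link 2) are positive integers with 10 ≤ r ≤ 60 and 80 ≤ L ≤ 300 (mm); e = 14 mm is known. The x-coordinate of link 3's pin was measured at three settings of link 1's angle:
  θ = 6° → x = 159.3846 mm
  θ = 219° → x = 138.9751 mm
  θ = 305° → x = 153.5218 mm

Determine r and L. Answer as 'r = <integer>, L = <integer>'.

constraint per measurement: (x − r cos θ)² + (r sin θ − e)² = L²
subtracting the θ₁ and θ₂ equations cancels the r² and L² terms:
r = (x₁² − x₂²) / (2[(x₁cos θ₁ + e sin θ₁) − (x₂cos θ₂ + e sin θ₂)]) = 11.0000 → r = 11
L² = (x₁ − r cos θ₁)² + (r sin θ₁ − e)² = 22201.0035 → L = 149.0000 → L = 149
check at θ₃=305°: x = 153.5218 (printed 153.5218) ✓

r = 11, L = 149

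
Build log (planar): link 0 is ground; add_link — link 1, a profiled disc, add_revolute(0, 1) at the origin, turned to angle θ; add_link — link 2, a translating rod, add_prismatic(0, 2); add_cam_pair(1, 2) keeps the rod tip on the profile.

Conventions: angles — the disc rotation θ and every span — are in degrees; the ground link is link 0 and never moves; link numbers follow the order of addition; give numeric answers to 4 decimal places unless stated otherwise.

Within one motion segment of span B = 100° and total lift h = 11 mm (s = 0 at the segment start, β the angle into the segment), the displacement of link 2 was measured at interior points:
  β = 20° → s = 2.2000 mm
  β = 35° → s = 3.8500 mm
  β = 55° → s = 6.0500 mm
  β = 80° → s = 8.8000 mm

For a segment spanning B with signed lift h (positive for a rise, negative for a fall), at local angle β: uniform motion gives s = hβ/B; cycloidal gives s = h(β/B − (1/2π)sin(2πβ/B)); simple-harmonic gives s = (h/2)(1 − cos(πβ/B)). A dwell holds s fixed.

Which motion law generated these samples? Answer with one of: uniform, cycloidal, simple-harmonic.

candidates at β/B = r: uniform s = h·r (linear in β); cycloidal s = h·(r − sin(2πr)/(2π)); simple-harmonic s = (h/2)(1 − cos(πr))
β=20°: printed 2.2000 | uniform 2.2000, cycloidal 0.5350, simple-harmonic 1.0504
β=35°: printed 3.8500 | uniform 3.8500, cycloidal 2.4337, simple-harmonic 3.0031
β=55°: printed 6.0500 | uniform 6.0500, cycloidal 6.5910, simple-harmonic 6.3604
β=80°: printed 8.8000 | uniform 8.8000, cycloidal 10.4650, simple-harmonic 9.9496
only one law matches every sample → uniform

uniform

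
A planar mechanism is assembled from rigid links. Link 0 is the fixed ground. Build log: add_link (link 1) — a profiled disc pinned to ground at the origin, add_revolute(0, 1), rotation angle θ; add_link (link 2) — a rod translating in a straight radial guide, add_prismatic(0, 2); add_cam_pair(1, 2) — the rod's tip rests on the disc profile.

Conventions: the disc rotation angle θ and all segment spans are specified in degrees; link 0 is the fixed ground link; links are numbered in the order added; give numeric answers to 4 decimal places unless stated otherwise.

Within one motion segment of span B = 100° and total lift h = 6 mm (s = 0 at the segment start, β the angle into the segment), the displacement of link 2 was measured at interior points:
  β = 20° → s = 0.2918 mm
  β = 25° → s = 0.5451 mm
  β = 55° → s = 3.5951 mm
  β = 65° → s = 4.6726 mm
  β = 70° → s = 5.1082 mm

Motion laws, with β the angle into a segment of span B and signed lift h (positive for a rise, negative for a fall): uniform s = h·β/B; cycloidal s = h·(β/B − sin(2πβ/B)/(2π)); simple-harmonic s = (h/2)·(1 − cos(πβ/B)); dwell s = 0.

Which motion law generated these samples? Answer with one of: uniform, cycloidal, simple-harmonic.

candidates at β/B = r: uniform s = h·r (linear in β); cycloidal s = h·(r − sin(2πr)/(2π)); simple-harmonic s = (h/2)(1 − cos(πr))
β=20°: printed 0.2918 | uniform 1.2000, cycloidal 0.2918, simple-harmonic 0.5729
β=25°: printed 0.5451 | uniform 1.5000, cycloidal 0.5451, simple-harmonic 0.8787
β=55°: printed 3.5951 | uniform 3.3000, cycloidal 3.5951, simple-harmonic 3.4693
β=65°: printed 4.6726 | uniform 3.9000, cycloidal 4.6726, simple-harmonic 4.3620
β=70°: printed 5.1082 | uniform 4.2000, cycloidal 5.1082, simple-harmonic 4.7634
only one law matches every sample → cycloidal

cycloidal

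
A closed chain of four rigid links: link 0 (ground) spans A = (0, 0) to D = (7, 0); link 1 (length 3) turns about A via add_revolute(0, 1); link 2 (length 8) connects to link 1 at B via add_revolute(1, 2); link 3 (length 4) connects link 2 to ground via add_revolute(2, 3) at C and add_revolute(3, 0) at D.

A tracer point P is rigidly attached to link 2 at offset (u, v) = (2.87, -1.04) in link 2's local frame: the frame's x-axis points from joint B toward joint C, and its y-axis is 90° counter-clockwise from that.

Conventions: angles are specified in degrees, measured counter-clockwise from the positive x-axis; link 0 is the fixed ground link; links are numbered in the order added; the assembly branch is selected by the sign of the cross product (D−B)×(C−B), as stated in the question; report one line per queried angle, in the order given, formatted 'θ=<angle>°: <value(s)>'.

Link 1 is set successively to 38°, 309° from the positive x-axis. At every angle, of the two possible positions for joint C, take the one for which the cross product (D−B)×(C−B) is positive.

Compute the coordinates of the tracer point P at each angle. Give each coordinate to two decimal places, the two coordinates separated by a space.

A=(0,0), D=(7.00,0)
θ=38°: B = A + 3.00·(cos38°, sin38°) = (2.3640, 1.8470)
θ=38°: |BD| = 4.9903
θ=38°: circle(B,8.00) ∩ circle(D,4.00): a=7.3045, h=3.2626
θ=38°:   candidates: C₊=(10.3573,2.1745) cross=16.282; C₋=(7.9422,-3.8874) cross=-16.282
θ=38°:   branch + wants cross > 0 → take C=(10.3573,2.1745) (cross=16.282)
θ=38°: ex = (C−B)/|BC| = (0.9992,0.0409); ey = (-0.0409,0.9992)
θ=38°: P = B + 2.87·ex + -1.04·ey = (5.2742,0.9253)
θ=309°: B = A + 3.00·(cos309°, sin309°) = (1.8880, -2.3314)
θ=309°: |BD| = 5.6186
θ=309°: circle(B,8.00) ∩ circle(D,4.00): a=7.0808, h=3.7232
θ=309°:   candidates: C₊=(6.7855,3.9942) cross=20.919; C₋=(9.8753,-2.7807) cross=-20.919
θ=309°:   branch + wants cross > 0 → take C=(6.7855,3.9942) (cross=20.919)
θ=309°: ex = (C−B)/|BC| = (0.6122,0.7907); ey = (-0.7907,0.6122)
θ=309°: P = B + 2.87·ex + -1.04·ey = (4.4673,-0.6988)

θ=38°: 5.27 0.93
θ=309°: 4.47 -0.70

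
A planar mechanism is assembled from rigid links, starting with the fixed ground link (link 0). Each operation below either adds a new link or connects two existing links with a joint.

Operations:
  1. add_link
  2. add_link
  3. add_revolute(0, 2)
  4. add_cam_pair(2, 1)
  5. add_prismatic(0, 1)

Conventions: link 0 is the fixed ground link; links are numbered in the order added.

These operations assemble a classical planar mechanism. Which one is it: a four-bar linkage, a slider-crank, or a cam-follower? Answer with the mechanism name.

links: 3 (incl. ground); joints: 1 revolute, 1 prismatic, 1 higher (cam) pair, forming one closed loop
3 links, revolute + prismatic + higher pair in one loop → cam-follower

cam-follower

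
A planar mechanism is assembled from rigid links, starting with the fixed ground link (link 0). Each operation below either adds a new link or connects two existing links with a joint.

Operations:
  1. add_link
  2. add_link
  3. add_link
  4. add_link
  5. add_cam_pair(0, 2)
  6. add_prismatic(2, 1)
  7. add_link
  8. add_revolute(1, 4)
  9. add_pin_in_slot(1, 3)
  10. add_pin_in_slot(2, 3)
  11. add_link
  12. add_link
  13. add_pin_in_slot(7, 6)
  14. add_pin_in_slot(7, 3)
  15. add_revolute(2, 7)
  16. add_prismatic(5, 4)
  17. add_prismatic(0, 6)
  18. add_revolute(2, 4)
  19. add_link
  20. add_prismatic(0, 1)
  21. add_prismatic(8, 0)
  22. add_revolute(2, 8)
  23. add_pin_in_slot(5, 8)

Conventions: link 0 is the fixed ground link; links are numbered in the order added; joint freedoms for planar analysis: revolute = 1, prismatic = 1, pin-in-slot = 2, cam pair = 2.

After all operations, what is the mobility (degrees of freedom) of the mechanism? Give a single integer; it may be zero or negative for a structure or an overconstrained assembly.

L=1 J1=0 J2=0
add link → L=2 J1=0 J2=0
add link → L=3 J1=0 J2=0
add link → L=4 J1=0 J2=0
add link → L=5 J1=0 J2=0
C@0,2 dof=2 J2 → L=5 J1=0 J2=1
P@2,1 dof=1 J1 → L=5 J1=1 J2=1
add link → L=6 J1=1 J2=1
R@1,4 dof=1 J1 → L=6 J1=2 J2=1
PS@1,3 dof=2 J2 → L=6 J1=2 J2=2
PS@2,3 dof=2 J2 → L=6 J1=2 J2=3
add link → L=7 J1=2 J2=3
add link → L=8 J1=2 J2=3
PS@7,6 dof=2 J2 → L=8 J1=2 J2=4
PS@7,3 dof=2 J2 → L=8 J1=2 J2=5
R@2,7 dof=1 J1 → L=8 J1=3 J2=5
P@5,4 dof=1 J1 → L=8 J1=4 J2=5
P@0,6 dof=1 J1 → L=8 J1=5 J2=5
R@2,4 dof=1 J1 → L=8 J1=6 J2=5
add link → L=9 J1=6 J2=5
P@0,1 dof=1 J1 → L=9 J1=7 J2=5
P@8,0 dof=1 J1 → L=9 J1=8 J2=5
R@2,8 dof=1 J1 → L=9 J1=9 J2=5
PS@5,8 dof=2 J2 → L=9 J1=9 J2=6
M=3(L−1)−2J1−J2=3·8−2·9−6=0

M = 0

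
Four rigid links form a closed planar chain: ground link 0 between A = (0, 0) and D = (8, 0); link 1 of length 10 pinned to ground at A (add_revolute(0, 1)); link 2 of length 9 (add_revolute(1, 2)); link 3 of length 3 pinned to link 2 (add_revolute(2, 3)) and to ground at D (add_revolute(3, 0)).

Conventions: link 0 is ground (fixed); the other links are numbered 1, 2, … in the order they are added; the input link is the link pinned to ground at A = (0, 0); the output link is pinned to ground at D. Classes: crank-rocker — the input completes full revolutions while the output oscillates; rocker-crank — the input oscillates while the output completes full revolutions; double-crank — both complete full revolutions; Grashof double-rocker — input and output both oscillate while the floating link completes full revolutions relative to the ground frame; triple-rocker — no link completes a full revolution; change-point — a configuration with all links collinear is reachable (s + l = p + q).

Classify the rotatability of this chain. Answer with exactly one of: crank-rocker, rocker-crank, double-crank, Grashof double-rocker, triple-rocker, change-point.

lengths: ground=8, input=10, coupler=9, output=3
sorted: s=3 (shortest), l=10 (longest), p+q=17
s + l = 13 vs p + q = 17
s + l < p + q (Grashof) with shortest = output link → rocker-crank

rocker-crank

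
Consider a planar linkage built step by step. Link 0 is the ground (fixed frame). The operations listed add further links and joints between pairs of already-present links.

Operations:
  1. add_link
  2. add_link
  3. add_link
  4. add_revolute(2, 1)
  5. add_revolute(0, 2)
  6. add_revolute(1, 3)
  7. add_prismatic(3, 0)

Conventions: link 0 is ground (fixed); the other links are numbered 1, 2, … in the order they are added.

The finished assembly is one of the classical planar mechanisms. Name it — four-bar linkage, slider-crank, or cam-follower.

links: 4 (incl. ground); joints: 3 revolute, 1 prismatic, 0 higher (cam) pair, forming one closed loop
4 links, 3 revolutes + 1 prismatic in one loop → slider-crank

slider-crank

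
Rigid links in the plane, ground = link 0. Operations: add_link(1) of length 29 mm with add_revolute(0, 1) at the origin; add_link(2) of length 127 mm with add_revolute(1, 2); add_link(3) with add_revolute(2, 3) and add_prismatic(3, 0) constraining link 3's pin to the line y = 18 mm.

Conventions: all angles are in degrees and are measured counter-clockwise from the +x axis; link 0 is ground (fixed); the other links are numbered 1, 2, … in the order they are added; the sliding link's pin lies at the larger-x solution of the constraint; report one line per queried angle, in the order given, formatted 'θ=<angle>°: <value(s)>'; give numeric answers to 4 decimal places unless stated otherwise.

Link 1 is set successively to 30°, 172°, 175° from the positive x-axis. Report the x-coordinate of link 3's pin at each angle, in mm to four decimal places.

geometry: r = 29 mm, L = 127 mm, e = 18 mm
θ=30°: crank pin P = (r cos θ, r sin θ) = (25.114737, 14.500000)
θ=30°: h = r sin θ − e = 14.500000 − 18 = -3.500000
θ=30°: x = r cos θ + √(L² − h²) = 25.114737 + 126.951762 = 152.066499
θ=172°: crank pin P = (r cos θ, r sin θ) = (-28.717774, 4.036020)
θ=172°: h = r sin θ − e = 4.036020 − 18 = -13.963980
θ=172°: x = r cos θ + √(L² − h²) = -28.717774 + 126.229978 = 97.512204
θ=175°: crank pin P = (r cos θ, r sin θ) = (-28.889646, 2.527517)
θ=175°: h = r sin θ − e = 2.527517 − 18 = -15.472483
θ=175°: x = r cos θ + √(L² − h²) = -28.889646 + 126.053966 = 97.164319

θ=30°: 152.0665
θ=172°: 97.5122
θ=175°: 97.1643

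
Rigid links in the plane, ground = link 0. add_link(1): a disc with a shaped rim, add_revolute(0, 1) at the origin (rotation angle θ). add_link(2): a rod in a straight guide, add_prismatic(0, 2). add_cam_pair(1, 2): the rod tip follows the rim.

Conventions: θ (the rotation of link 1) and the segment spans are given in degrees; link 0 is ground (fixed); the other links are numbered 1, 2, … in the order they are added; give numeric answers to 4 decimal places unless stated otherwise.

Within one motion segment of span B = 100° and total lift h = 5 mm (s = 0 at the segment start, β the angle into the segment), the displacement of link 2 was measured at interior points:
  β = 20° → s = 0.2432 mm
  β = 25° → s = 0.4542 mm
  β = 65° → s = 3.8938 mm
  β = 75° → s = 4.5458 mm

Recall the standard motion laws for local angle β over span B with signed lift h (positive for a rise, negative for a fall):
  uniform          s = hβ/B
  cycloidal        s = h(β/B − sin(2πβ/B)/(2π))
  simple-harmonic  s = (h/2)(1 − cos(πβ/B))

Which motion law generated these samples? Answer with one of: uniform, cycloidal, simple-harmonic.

candidates at β/B = r: uniform s = h·r (linear in β); cycloidal s = h·(r − sin(2πr)/(2π)); simple-harmonic s = (h/2)(1 − cos(πr))
β=20°: printed 0.2432 | uniform 1.0000, cycloidal 0.2432, simple-harmonic 0.4775
β=25°: printed 0.4542 | uniform 1.2500, cycloidal 0.4542, simple-harmonic 0.7322
β=65°: printed 3.8938 | uniform 3.2500, cycloidal 3.8938, simple-harmonic 3.6350
β=75°: printed 4.5458 | uniform 3.7500, cycloidal 4.5458, simple-harmonic 4.2678
only one law matches every sample → cycloidal

cycloidal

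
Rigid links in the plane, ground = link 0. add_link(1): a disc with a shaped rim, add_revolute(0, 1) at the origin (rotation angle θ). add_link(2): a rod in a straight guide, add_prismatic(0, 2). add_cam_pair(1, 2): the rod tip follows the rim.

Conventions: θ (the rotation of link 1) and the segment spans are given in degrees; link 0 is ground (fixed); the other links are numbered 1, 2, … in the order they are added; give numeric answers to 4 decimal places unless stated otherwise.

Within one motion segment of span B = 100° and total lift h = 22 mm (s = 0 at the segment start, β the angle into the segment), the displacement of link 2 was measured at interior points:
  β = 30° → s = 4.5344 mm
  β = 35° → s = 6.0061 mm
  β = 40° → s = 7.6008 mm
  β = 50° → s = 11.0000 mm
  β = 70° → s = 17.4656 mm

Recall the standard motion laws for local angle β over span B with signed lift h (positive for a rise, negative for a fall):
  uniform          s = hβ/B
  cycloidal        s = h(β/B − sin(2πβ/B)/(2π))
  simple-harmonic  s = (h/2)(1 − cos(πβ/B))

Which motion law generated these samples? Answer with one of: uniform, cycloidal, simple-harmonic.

candidates at β/B = r: uniform s = h·r (linear in β); cycloidal s = h·(r − sin(2πr)/(2π)); simple-harmonic s = (h/2)(1 − cos(πr))
β=30°: printed 4.5344 | uniform 6.6000, cycloidal 3.2700, simple-harmonic 4.5344
β=35°: printed 6.0061 | uniform 7.7000, cycloidal 4.8673, simple-harmonic 6.0061
β=40°: printed 7.6008 | uniform 8.8000, cycloidal 6.7419, simple-harmonic 7.6008
β=50°: printed 11.0000 | uniform 11.0000, cycloidal 11.0000, simple-harmonic 11.0000
β=70°: printed 17.4656 | uniform 15.4000, cycloidal 18.7300, simple-harmonic 17.4656
only one law matches every sample → simple-harmonic

simple-harmonic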